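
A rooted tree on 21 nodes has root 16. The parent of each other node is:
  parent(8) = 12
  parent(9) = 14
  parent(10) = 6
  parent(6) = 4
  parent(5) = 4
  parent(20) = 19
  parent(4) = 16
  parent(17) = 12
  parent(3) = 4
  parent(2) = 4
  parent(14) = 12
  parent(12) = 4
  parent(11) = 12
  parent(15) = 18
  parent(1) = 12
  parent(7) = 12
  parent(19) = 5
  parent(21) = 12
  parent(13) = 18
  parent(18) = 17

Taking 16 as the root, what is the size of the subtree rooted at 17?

Descendants of 17 (including itself): 17, 18, 13, 15. That's 4.

4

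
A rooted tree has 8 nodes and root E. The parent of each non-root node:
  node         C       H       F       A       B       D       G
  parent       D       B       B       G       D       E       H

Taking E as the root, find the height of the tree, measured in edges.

5

A deepest node is A, reached by E → D → B → H → G → A.
That path has 5 edges, so the height is 5.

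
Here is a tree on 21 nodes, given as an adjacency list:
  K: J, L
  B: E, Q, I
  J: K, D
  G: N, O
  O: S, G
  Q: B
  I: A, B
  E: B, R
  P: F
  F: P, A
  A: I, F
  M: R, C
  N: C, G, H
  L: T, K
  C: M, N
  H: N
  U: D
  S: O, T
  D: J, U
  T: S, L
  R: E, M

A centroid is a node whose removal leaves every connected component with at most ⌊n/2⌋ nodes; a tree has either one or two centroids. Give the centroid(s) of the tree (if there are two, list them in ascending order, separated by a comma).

Delete N: the remaining components have sizes 10, 9, 1. Max 10 ≤ 10, so N is a centroid.
Every other node leaves some component of size > 10, so the centroid is unique.

N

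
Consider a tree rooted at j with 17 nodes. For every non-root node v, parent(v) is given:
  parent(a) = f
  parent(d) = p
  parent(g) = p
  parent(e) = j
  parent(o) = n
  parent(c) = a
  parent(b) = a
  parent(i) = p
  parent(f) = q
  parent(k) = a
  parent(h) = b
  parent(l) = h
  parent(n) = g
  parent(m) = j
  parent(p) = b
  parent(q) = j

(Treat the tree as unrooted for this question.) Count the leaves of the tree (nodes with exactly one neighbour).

8

Exactly 8 nodes have a single neighbour: c, d, e, i, k, l, m, o.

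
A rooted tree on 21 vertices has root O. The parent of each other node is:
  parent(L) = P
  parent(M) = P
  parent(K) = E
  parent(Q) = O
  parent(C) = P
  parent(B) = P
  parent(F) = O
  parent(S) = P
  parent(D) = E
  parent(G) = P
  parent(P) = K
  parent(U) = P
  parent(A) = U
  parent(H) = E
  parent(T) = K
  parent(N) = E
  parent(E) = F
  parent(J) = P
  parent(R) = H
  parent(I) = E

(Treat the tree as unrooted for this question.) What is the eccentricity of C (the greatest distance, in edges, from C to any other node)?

6

The node farthest from C is Q, via C–P–K–E–F–O–Q — 6 edges.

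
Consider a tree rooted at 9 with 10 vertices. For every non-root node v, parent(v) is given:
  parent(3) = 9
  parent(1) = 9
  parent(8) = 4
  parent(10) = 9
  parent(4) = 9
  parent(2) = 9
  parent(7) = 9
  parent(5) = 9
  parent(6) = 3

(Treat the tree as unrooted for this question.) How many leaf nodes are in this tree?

7

Exactly 7 nodes have a single neighbour: 1, 2, 5, 6, 7, 8, 10.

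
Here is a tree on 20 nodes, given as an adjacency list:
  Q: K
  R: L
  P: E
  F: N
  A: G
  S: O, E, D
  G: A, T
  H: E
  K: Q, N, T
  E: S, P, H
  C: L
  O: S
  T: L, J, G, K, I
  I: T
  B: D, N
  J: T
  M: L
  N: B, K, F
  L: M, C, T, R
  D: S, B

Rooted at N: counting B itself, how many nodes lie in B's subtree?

7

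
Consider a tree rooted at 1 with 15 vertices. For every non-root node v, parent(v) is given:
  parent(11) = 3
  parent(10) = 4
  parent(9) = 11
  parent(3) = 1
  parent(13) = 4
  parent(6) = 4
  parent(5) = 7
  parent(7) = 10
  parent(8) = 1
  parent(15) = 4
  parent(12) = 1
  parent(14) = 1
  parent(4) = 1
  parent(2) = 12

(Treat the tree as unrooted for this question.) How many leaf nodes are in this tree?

8

Degree-1 nodes: 2, 5, 6, 8, 9, 13, 14, 15 — 8 of them.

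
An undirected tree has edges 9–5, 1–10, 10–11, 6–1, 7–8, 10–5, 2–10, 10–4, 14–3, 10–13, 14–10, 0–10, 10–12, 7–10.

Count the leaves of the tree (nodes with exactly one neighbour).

10

The leaves are 0, 2, 3, 4, 6, 8, 9, 11, 12, 13.
That is 10 leaves.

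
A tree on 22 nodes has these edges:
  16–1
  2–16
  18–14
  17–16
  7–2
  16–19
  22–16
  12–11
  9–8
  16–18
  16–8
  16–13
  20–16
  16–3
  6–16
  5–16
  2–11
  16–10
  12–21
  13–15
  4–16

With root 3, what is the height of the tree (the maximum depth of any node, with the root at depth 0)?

A deepest node is 21, reached by 3-16-2-11-12-21.
That path has 5 edges, so the height is 5.

5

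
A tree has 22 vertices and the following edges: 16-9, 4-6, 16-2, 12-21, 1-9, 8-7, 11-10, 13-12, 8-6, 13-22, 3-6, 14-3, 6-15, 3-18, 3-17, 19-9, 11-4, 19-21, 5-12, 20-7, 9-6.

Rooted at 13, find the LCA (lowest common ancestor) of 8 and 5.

Path 8→root: 8 6 9 19 21 12 13; path 5→root: 5 12 13.
First common node: 12.

12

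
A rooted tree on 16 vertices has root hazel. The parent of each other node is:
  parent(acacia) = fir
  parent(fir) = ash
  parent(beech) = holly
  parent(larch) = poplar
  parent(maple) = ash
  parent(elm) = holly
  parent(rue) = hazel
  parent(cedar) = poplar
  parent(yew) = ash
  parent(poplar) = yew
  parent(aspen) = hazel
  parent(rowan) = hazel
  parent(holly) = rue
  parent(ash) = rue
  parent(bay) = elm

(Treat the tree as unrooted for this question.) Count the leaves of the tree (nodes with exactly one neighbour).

The leaves are acacia, aspen, bay, beech, cedar, larch, maple, rowan.
That is 8 leaves.

8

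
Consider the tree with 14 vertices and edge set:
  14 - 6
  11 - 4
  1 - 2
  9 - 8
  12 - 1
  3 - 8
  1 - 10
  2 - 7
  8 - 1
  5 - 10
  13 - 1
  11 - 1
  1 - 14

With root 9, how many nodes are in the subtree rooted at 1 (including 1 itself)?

11

The subtree rooted at 1 contains: 1, 2, 14, 11, 10, 12, 13, 7, 6, 4, 5 — 11 nodes.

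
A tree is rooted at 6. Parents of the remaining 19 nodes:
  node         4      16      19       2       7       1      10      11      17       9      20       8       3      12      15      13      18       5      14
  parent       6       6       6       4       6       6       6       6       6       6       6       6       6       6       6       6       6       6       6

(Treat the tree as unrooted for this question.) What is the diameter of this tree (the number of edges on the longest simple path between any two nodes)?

3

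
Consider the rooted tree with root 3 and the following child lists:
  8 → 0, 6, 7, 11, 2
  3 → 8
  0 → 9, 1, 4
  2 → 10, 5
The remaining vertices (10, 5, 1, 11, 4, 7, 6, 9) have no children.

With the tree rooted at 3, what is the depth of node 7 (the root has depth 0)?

Climbing from 7 to the root: 7 – 8 – 3. That's 2 steps.

2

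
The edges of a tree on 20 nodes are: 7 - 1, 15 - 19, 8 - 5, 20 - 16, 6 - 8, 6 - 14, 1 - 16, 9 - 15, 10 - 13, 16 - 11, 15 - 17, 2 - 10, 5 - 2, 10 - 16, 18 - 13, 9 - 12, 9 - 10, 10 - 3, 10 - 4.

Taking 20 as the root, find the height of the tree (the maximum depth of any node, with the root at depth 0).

7

A deepest node is 14, reached by 20–16–10–2–5–8–6–14.
That path has 7 edges, so the height is 7.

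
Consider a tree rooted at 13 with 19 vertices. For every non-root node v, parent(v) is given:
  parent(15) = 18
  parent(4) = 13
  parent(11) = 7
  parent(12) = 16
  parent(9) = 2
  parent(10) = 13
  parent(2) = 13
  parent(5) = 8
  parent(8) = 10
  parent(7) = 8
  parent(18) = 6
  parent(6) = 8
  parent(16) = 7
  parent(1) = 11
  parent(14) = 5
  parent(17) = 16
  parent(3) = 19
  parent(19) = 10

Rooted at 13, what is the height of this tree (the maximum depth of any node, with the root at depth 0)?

17 sits deepest: 13-10-8-7-16-17 — 5 edges from the root.

5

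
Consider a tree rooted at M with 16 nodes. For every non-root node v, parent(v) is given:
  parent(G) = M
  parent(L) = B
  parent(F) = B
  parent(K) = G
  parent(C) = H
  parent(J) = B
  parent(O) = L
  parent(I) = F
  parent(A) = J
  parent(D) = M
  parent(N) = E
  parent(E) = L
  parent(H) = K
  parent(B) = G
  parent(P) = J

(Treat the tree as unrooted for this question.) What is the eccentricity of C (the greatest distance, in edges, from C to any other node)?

A farthest node from C is N.
The path C–H–K–G–B–L–E–N has 7 edges.

7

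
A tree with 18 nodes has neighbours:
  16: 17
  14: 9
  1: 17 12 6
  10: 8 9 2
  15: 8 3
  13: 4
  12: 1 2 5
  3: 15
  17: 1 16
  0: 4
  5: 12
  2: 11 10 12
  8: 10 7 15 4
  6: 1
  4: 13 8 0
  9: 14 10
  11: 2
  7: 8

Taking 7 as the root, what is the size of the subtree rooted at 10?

11

The subtree rooted at 10 contains: 10, 2, 9, 12, 11, 14, 1, 5, 17, 6, 16 — 11 nodes.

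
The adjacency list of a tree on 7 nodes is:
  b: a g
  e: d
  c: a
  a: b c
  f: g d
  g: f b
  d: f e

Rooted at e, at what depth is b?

4

Path from e to b: e – d – f – g – b, which has 4 edges.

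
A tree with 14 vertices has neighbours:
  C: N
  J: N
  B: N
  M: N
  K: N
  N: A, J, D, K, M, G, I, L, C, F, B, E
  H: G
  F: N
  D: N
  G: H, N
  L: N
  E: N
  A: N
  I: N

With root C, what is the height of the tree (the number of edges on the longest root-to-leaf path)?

H sits deepest: C → N → G → H — 3 edges from the root.

3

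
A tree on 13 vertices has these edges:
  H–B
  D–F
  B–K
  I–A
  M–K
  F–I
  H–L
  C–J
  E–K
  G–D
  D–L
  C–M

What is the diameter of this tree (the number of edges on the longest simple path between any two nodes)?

A longest path is A – I – F – D – L – H – B – K – M – C – J, with 10 edges.

10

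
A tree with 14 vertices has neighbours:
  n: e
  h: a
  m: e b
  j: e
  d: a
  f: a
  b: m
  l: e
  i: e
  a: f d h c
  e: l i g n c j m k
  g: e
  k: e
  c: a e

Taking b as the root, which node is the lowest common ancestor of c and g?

e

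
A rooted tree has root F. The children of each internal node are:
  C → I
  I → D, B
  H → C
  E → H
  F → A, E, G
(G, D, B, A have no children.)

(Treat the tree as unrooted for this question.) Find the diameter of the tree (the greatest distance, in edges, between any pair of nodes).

Starting from D, a farthest node is G at distance 6.
One longest path: D - I - C - H - E - F - G.
So the diameter is 6.

6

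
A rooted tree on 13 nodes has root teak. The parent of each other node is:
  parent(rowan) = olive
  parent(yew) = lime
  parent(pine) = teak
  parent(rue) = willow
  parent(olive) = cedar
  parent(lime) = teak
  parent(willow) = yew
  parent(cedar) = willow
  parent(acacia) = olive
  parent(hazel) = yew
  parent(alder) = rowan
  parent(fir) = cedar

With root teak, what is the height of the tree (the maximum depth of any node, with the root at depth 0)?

7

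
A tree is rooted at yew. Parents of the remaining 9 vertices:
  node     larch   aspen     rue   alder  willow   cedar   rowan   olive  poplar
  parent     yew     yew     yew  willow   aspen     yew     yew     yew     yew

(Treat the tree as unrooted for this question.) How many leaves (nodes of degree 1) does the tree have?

7

Degree-1 nodes: alder, cedar, larch, olive, poplar, rowan, rue — 7 of them.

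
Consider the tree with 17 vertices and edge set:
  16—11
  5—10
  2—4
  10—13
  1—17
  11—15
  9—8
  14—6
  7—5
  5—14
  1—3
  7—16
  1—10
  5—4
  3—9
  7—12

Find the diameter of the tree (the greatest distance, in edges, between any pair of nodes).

Starting from 8, a farthest node is 15 at distance 9.
One longest path: 8 - 9 - 3 - 1 - 10 - 5 - 7 - 16 - 11 - 15.
So the diameter is 9.

9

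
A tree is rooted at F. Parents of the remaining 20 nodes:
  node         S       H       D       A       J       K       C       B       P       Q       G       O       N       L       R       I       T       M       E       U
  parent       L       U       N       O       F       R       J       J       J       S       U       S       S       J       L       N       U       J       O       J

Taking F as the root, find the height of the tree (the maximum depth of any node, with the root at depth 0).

5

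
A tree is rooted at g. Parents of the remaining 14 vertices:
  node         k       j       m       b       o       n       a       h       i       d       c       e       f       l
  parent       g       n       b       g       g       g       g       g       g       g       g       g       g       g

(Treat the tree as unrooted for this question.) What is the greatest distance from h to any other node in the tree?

3

The node farthest from h is j (m also at distance 3), via h – g – n – j — 3 edges.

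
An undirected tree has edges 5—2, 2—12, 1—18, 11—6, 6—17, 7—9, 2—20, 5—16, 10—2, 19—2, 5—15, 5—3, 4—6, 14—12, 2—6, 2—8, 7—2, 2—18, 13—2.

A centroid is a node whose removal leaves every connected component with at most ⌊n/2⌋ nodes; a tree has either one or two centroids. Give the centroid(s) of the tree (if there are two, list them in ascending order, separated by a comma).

Removing 2 splits the tree into components of sizes 4, 4, 2, 2, 2, 1, 1, 1, 1, 1; the largest is 4 ≤ ⌊20/2⌋ = 10.
Every other node leaves some component of size > 10, so the centroid is unique.

2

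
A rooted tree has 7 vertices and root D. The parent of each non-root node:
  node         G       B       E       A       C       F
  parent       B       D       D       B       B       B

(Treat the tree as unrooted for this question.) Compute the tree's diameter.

Starting from E, a farthest node is A at distance 3.
One longest path: E - D - B - A.
So the diameter is 3.

3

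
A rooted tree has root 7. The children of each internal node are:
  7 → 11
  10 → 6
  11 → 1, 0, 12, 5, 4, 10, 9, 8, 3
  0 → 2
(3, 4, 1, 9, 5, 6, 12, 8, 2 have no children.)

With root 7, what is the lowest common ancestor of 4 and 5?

11

Path 4→root: 4 11 7; path 5→root: 5 11 7.
First common node: 11.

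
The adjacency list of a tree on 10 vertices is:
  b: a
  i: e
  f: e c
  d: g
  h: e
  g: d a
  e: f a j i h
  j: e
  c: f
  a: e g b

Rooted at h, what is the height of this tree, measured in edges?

4

d sits deepest: h-e-a-g-d — 4 edges from the root.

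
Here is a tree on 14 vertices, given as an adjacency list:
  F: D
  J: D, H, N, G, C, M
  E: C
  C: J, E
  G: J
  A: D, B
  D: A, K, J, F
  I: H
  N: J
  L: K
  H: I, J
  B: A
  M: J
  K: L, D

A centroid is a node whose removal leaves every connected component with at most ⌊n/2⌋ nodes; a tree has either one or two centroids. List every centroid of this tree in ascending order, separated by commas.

J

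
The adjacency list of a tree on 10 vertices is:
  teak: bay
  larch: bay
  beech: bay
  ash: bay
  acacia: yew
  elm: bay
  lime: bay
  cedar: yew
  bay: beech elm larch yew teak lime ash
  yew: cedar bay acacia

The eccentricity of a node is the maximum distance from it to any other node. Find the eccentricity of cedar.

A farthest node from cedar is lime (ash, larch, elm, beech, teak also at distance 3).
The path cedar-yew-bay-lime has 3 edges.

3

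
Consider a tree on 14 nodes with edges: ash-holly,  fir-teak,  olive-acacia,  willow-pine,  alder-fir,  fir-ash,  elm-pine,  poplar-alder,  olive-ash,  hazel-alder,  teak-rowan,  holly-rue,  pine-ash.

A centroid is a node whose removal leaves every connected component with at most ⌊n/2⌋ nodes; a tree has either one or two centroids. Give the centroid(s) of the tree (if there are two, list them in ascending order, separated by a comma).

Removing ash splits the tree into components of sizes 6, 3, 2, 2; the largest is 6 ≤ ⌊14/2⌋ = 7.
Every other node leaves some component of size > 7, so the centroid is unique.

ash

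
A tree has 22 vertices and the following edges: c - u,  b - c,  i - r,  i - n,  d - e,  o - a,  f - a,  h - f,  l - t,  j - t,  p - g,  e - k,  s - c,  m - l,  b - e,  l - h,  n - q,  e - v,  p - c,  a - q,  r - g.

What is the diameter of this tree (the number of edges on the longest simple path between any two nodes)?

A longest path is j–t–l–h–f–a–q–n–i–r–g–p–c–b–e–v, with 15 edges.

15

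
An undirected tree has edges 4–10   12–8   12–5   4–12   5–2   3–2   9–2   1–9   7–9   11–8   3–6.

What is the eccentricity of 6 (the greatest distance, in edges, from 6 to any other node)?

A farthest node from 6 is 10 (11 also at distance 6).
The path 6–3–2–5–12–4–10 has 6 edges.

6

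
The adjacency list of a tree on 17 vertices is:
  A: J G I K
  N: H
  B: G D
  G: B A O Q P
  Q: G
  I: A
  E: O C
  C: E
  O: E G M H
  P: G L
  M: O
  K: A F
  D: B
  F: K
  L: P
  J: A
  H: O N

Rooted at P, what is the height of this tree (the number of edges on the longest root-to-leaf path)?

N sits deepest: P – G – O – H – N — 4 edges from the root.

4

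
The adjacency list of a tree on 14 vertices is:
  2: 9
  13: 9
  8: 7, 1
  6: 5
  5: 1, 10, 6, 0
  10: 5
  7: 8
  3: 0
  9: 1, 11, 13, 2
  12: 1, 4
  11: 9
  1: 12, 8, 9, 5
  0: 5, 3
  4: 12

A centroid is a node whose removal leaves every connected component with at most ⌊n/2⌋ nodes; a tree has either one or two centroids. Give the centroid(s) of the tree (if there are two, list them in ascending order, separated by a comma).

1

Removing 1 splits the tree into components of sizes 5, 4, 2, 2; the largest is 5 ≤ ⌊14/2⌋ = 7.
Every other node leaves some component of size > 7, so the centroid is unique.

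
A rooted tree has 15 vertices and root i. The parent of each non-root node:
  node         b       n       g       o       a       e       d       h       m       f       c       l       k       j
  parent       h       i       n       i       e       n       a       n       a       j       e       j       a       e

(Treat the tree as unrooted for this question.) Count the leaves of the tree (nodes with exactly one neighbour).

The leaves are b, c, d, f, g, k, l, m, o.
That is 9 leaves.

9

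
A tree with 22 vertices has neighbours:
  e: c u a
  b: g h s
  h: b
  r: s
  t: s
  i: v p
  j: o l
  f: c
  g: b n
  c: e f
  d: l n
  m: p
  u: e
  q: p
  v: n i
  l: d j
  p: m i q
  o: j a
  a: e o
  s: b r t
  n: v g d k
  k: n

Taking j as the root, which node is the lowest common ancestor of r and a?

Path r→root: r s b g n d l j; path a→root: a o j.
First common node: j.

j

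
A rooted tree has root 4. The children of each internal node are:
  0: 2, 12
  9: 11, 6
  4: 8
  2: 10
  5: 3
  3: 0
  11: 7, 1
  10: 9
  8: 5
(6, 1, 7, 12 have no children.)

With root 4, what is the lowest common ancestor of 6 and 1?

9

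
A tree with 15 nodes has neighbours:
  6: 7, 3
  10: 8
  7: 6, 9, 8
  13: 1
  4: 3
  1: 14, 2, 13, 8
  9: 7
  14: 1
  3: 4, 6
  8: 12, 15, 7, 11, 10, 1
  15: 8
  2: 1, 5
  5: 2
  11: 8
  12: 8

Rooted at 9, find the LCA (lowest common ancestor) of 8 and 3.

8's ancestor chain is 8, 7, 9 and 3's is 3, 6, 7, 9; they first meet at 7.

7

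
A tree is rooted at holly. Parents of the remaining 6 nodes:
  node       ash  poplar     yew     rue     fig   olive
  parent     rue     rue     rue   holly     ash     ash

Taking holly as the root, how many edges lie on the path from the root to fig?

3

Path from holly to fig: holly–rue–ash–fig, which has 3 edges.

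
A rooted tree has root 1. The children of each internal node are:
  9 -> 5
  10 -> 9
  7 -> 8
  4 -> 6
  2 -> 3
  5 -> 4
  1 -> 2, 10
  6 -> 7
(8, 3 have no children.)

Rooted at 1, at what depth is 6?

5

Climbing from 6 to the root: 6 – 4 – 5 – 9 – 10 – 1. That's 5 steps.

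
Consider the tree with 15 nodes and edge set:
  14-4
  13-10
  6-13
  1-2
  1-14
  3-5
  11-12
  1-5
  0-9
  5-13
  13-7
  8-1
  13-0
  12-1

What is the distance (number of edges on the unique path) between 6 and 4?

The path is 6–13–5–1–14–4, which has 5 edges.

5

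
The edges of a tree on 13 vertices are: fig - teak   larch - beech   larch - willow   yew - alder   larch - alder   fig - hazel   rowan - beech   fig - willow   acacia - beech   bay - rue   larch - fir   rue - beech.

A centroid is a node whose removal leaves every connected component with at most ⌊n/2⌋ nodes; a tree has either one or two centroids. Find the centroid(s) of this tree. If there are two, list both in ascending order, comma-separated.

larch

If larch is removed the pieces have sizes 5, 4, 2, 1, all ≤ ⌊13/2⌋ = 6.
No neighbour of larch does as well, so larch is the unique centroid.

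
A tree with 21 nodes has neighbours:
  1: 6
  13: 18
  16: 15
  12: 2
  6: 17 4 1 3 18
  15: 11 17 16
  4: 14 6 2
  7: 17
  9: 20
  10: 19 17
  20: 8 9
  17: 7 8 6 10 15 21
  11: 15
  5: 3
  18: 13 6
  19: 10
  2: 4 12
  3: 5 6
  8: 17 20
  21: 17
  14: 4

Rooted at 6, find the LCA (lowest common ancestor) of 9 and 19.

17

9's ancestor chain is 9, 20, 8, 17, 6 and 19's is 19, 10, 17, 6; they first meet at 17.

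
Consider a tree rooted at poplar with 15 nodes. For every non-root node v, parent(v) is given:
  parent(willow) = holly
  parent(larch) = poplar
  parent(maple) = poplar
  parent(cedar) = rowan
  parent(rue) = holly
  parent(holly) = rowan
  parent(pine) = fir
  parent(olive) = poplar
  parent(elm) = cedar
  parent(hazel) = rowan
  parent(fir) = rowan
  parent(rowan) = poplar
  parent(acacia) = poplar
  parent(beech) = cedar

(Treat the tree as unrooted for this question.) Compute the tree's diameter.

4

BFS from rue reaches larch last, at distance 4; BFS from larch confirms no node is farther.
Path: rue – holly – rowan – poplar – larch.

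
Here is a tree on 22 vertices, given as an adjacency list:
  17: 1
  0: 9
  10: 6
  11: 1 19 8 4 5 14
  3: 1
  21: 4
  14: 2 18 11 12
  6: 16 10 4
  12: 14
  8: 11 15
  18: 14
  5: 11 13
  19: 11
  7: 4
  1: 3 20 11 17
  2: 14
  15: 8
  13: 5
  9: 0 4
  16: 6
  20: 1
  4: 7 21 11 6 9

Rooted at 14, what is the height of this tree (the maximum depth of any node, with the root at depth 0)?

16 sits deepest: 14 → 11 → 4 → 6 → 16 — 4 edges from the root.

4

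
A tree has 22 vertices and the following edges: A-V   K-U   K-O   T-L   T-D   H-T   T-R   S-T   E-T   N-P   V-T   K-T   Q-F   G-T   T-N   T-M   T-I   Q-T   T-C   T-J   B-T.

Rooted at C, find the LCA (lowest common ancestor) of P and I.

T

Ancestors of P (toward the root): P, N, T, C.
Ancestors of I: I, T, C.
The deepest node appearing in both lists is T.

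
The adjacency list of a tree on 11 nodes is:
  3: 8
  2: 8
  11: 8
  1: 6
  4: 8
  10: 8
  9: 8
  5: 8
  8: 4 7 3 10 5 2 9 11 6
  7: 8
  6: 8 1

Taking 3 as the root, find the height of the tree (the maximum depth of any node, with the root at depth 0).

The longest root-to-leaf path is 3-8-6-1 (3 edges).

3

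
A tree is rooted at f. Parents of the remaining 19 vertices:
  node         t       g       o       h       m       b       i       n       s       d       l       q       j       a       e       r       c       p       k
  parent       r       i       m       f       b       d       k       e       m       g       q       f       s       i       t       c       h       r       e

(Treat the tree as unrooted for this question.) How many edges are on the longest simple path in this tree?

15

Starting from l, a farthest node is j at distance 15.
One longest path: l–q–f–h–c–r–t–e–k–i–g–d–b–m–s–j.
So the diameter is 15.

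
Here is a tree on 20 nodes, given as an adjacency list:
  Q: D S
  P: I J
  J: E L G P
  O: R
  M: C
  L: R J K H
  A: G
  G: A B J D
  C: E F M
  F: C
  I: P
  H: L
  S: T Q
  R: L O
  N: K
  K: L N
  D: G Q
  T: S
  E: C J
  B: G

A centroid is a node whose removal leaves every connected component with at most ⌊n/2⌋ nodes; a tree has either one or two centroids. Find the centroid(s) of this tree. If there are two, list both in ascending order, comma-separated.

Removing J splits the tree into components of sizes 7, 6, 4, 2; the largest is 7 ≤ ⌊20/2⌋ = 10.
Every other node leaves some component of size > 10, so the centroid is unique.

J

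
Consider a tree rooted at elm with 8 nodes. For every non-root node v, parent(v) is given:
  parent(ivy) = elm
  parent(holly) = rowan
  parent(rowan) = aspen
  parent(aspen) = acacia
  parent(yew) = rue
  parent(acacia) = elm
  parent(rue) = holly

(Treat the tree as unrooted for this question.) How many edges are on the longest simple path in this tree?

A longest path is ivy–elm–acacia–aspen–rowan–holly–rue–yew, with 7 edges.

7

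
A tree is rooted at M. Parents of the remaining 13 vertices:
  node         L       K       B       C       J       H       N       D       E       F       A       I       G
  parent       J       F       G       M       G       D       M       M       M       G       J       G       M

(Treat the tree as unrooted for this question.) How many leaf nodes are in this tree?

9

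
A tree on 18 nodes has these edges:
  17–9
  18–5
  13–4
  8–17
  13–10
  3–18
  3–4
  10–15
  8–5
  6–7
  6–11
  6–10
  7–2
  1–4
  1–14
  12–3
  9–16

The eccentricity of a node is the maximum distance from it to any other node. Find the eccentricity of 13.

8

Distances from 13 peak at 8, attained at 16.
13 – 4 – 3 – 18 – 5 – 8 – 17 – 9 – 16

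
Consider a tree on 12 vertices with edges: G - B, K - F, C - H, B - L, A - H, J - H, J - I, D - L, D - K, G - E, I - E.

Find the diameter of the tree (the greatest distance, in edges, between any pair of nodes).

Starting from F, a farthest node is A at distance 10.
One longest path: F - K - D - L - B - G - E - I - J - H - A.
So the diameter is 10.

10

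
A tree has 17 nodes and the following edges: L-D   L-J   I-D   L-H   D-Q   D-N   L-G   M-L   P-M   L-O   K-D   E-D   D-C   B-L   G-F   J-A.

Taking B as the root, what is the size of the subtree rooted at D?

D's subtree: {D, C, K, E, I, N, Q}, size 7.

7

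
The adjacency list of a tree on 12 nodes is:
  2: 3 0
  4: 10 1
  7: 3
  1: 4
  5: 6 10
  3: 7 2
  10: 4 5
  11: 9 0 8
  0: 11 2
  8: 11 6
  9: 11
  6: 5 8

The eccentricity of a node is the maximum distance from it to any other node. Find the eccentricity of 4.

9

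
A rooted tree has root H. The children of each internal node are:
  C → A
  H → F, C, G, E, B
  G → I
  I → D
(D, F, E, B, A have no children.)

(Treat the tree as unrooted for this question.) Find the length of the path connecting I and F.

Walking from I: I – G – H – F. Length 3.

3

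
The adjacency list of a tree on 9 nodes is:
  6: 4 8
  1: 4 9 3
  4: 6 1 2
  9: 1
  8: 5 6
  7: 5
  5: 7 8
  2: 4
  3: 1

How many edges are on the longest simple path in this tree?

A longest path is 7 – 5 – 8 – 6 – 4 – 1 – 9, with 6 edges.

6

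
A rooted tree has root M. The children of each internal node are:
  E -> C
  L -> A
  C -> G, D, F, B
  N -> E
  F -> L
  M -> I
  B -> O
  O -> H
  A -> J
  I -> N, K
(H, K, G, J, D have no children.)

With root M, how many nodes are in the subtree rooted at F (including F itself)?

4

Descendants of F (including itself): F, L, A, J. That's 4.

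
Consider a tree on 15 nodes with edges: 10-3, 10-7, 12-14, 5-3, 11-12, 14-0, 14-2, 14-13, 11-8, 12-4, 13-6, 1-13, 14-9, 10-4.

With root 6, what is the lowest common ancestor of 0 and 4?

14

0's ancestor chain is 0, 14, 13, 6 and 4's is 4, 12, 14, 13, 6; they first meet at 14.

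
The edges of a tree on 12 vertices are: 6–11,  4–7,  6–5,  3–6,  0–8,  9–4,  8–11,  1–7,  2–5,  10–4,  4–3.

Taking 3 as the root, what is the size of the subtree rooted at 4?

The subtree rooted at 4 contains: 4, 10, 9, 7, 1 — 5 nodes.

5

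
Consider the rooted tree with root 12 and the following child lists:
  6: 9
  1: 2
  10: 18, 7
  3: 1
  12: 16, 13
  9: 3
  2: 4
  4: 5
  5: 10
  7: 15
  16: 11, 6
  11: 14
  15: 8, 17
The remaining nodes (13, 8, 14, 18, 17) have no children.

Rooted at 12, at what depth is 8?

12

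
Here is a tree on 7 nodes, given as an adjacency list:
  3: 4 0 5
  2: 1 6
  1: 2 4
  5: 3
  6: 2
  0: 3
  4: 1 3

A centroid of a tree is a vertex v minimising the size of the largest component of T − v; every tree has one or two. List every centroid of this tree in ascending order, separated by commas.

4

Removing 4 splits the tree into components of sizes 3, 3; the largest is 3 ≤ ⌊7/2⌋ = 3.
Every other node leaves some component of size > 3, so the centroid is unique.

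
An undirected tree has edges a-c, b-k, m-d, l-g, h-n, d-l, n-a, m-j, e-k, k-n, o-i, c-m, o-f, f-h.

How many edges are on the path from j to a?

3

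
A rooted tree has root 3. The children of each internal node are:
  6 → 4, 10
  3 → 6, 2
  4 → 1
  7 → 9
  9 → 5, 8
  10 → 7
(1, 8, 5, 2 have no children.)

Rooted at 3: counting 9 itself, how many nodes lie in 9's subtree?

Descendants of 9 (including itself): 9, 5, 8. That's 3.

3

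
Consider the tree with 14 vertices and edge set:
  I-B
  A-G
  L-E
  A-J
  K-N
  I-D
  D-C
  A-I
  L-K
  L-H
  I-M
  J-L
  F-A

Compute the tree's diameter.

7

A longest path is N - K - L - J - A - I - D - C, with 7 edges.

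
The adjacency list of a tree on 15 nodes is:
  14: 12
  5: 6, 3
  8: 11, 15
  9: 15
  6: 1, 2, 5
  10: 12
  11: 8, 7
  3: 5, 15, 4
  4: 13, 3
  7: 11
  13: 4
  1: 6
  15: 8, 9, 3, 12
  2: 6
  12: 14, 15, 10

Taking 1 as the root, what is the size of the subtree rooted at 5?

Descendants of 5 (including itself): 5, 3, 4, 15, 13, 12, 8, 9, 10, 14, 11, 7. That's 12.

12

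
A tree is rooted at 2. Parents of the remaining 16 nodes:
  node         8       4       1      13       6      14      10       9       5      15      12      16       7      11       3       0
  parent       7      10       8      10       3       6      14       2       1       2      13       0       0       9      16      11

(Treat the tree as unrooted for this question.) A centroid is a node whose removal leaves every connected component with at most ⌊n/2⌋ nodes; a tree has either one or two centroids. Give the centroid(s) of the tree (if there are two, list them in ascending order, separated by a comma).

Delete 0: the remaining components have sizes 8, 4, 4. Max 8 ≤ 8, so 0 is a centroid.
No neighbour of 0 does as well, so 0 is the unique centroid.

0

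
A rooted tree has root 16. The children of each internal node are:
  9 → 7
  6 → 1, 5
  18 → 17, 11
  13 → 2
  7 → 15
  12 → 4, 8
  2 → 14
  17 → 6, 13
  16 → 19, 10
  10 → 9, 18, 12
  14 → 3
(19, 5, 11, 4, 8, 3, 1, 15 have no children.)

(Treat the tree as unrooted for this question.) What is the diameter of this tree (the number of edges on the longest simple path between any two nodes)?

9

A longest path is 3 – 14 – 2 – 13 – 17 – 18 – 10 – 9 – 7 – 15, with 9 edges.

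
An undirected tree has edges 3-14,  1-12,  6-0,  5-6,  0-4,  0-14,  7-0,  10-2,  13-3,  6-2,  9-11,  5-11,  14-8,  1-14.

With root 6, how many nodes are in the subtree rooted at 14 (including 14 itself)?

6

14's subtree: {14, 3, 1, 8, 13, 12}, size 6.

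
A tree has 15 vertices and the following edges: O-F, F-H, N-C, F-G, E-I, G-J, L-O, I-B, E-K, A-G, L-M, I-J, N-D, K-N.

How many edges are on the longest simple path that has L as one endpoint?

A farthest node from L is C (D also at distance 9).
The path L-O-F-G-J-I-E-K-N-C has 9 edges.

9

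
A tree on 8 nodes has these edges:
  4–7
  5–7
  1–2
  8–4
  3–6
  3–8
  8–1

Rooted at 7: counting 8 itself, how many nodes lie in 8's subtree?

The subtree rooted at 8 contains: 8, 3, 1, 6, 2 — 5 nodes.

5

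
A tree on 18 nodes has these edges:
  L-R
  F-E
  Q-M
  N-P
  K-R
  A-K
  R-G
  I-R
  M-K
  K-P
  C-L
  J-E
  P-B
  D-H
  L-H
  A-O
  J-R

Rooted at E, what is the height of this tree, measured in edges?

Q sits deepest: E–J–R–K–M–Q — 5 edges from the root.

5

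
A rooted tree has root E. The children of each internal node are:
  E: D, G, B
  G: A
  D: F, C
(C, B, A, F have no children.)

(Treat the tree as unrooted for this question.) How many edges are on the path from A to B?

Walking from A: A–G–E–B. Length 3.

3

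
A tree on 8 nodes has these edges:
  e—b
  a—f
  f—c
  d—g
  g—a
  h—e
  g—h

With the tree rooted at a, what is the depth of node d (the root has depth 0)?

2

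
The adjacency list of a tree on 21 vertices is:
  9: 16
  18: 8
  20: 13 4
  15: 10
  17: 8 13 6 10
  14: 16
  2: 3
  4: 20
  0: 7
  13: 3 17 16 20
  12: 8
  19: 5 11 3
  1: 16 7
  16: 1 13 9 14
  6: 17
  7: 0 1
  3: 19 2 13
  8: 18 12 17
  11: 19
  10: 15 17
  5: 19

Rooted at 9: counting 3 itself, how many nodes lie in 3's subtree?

3's subtree: {3, 19, 2, 11, 5}, size 5.

5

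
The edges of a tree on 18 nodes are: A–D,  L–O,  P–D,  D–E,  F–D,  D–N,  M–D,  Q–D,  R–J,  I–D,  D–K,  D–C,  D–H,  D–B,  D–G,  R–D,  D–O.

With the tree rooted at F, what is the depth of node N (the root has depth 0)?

Climbing from N to the root: N – D – F. That's 2 steps.

2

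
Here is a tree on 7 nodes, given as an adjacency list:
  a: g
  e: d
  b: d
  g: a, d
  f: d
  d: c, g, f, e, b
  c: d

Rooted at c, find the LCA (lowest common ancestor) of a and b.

d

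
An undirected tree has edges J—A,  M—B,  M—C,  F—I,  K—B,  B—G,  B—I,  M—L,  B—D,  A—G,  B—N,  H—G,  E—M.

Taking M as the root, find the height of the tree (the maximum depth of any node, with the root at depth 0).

4

J sits deepest: M–B–G–A–J — 4 edges from the root.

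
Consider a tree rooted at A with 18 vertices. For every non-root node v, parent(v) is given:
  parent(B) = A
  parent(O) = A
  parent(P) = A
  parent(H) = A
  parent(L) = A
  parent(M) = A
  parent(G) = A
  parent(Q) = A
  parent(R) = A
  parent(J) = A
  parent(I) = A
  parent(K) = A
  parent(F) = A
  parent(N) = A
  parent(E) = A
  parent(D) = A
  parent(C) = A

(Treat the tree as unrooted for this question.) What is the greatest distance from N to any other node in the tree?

Distances from N peak at 2, attained at Q (G, K, E, H, M, L, F, C, J, P, B, D, O, R, I also at distance 2).
N-A-Q

2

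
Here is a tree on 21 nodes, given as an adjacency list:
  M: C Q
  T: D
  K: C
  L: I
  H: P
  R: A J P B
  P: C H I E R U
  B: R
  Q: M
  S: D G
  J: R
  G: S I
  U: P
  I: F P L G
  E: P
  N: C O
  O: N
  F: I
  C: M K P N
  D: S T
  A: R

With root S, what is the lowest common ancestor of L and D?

S

L's ancestor chain is L, I, G, S and D's is D, S; they first meet at S.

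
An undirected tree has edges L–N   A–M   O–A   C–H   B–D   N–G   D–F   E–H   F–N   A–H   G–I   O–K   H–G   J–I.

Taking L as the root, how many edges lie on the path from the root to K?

6

L → N → G → H → A → O → K — 6 edges.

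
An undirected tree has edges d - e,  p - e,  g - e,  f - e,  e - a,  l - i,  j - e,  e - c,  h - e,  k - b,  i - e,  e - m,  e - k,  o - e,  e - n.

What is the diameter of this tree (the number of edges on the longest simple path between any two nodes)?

BFS from b reaches l last, at distance 4; BFS from l confirms no node is farther.
Path: b–k–e–i–l.

4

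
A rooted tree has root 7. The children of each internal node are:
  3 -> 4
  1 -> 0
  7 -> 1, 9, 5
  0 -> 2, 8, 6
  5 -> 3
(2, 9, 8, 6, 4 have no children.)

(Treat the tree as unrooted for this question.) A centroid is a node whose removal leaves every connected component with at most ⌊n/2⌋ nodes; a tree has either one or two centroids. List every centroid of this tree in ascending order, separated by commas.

1, 7

Removing 7 splits the tree into components of sizes 5, 3, 1; the largest is 5 ≤ ⌊10/2⌋ = 5.
1 is adjacent to 7 and is also a centroid (the largest component after removing it is likewise 5).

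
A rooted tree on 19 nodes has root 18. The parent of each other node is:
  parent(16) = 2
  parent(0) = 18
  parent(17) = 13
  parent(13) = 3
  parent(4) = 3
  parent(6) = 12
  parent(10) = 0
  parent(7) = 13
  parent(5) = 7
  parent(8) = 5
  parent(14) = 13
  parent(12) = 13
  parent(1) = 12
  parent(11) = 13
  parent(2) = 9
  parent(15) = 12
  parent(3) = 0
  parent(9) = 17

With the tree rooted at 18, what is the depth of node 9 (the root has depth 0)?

Path from 18 to 9: 18–0–3–13–17–9, which has 5 edges.

5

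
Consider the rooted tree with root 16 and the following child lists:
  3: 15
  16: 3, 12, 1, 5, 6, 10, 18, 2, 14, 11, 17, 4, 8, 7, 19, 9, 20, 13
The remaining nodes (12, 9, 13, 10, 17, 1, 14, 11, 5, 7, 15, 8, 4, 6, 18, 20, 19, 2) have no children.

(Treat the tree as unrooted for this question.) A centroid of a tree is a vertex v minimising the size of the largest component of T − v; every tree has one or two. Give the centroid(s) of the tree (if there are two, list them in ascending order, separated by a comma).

Removing 16 splits the tree into components of sizes 2, 1, 1, 1, 1, 1, 1, 1, 1, 1, 1, 1, 1, 1, 1, 1, 1, 1; the largest is 2 ≤ ⌊20/2⌋ = 10.
Every other node leaves some component of size > 10, so the centroid is unique.

16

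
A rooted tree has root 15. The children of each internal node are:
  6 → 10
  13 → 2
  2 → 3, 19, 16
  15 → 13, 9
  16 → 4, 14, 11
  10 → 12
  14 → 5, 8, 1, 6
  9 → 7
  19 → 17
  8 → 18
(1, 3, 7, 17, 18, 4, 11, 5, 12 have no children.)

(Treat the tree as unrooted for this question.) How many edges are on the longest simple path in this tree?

9

BFS from 7 reaches 12 last, at distance 9; BFS from 12 confirms no node is farther.
Path: 7 - 9 - 15 - 13 - 2 - 16 - 14 - 6 - 10 - 12.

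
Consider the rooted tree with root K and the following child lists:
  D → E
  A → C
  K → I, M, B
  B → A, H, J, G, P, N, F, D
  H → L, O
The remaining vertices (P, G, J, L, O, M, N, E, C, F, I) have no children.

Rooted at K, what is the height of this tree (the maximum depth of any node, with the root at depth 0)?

3

A deepest node is L, reached by K–B–H–L.
That path has 3 edges, so the height is 3.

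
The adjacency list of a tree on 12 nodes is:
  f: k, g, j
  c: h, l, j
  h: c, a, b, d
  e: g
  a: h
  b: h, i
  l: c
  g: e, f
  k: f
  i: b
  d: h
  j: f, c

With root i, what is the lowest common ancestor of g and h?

h

g's ancestor chain is g, f, j, c, h, b, i and h's is h, b, i; they first meet at h.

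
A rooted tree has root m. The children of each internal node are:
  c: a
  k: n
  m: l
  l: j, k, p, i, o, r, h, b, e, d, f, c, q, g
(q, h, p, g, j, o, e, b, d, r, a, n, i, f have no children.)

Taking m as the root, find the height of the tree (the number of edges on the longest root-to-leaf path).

a sits deepest: m–l–c–a — 3 edges from the root.

3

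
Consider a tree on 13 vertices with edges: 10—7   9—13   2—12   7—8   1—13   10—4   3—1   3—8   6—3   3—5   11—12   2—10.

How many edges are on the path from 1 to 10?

4

The path is 1 – 3 – 8 – 7 – 10, which has 4 edges.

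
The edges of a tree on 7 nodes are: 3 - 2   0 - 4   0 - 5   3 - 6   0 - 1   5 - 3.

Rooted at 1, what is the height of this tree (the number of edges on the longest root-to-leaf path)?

4

The longest root-to-leaf path is 1 – 0 – 5 – 3 – 6 (4 edges).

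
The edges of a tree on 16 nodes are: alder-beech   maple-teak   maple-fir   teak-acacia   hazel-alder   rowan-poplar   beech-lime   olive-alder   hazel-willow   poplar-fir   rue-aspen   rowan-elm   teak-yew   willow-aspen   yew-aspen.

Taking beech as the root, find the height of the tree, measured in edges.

11

A deepest node is elm, reached by beech–alder–hazel–willow–aspen–yew–teak–maple–fir–poplar–rowan–elm.
That path has 11 edges, so the height is 11.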